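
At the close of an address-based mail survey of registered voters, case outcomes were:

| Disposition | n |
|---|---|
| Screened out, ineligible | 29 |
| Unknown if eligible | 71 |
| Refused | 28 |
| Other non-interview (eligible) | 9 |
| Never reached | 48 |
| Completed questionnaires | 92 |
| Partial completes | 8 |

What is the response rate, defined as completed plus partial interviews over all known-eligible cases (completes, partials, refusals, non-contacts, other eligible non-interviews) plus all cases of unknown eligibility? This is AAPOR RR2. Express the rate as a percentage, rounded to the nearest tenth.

Numerator → 92 + 8 = 100
Denom → 92 + 8 + 28 + 48 + 9 + 71 = 256
RR2 = 100 / 256 = 0.3906

39.1%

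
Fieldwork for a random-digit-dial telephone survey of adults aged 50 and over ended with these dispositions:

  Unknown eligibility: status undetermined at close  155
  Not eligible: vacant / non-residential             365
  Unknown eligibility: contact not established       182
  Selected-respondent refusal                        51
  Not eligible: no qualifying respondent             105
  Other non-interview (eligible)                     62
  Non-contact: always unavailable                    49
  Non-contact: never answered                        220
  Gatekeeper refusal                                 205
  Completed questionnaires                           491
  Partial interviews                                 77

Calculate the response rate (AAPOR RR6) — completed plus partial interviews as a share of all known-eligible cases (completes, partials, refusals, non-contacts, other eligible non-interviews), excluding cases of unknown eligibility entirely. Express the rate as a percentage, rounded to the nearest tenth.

49.2%

Refusals = 205 + 51 = 256
Non-contacts = 220 + 49 = 269
Eligibility not determined = 182 + 155 = 337
Screened out, ineligible = 105 + 365 = 470
Top → 491 + 77 = 568
Denom → 491 + 77 + 256 + 269 + 62 = 1155
RR6 = 568 / 1155 = 0.4918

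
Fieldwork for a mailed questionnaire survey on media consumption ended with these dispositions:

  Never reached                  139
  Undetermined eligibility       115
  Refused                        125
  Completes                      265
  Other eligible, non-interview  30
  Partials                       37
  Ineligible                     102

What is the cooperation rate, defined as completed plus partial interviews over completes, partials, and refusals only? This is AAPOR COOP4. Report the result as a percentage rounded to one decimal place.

70.7%

Top = 265 + 37 = 302
Denom = 265 + 37 + 125 = 427
COOP4 = 302 / 427 = 0.7073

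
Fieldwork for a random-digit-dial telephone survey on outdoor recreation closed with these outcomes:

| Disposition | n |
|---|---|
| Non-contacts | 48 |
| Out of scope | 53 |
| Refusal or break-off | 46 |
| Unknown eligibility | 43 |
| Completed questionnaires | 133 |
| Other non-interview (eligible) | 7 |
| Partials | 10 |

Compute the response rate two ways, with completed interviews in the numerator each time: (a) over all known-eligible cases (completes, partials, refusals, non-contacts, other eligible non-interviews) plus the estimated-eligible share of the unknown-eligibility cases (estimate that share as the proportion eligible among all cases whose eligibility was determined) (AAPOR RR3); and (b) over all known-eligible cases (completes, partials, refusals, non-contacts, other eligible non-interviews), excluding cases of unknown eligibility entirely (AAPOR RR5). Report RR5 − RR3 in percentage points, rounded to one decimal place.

Numerator = 133
Eligible (known) = 133 + 10 + 46 + 48 + 7 = 244
e = 244 / (244 + 53) = 244 / 297 = 0.8215
Eligible share of unknowns = 0.8215 × 43 = 35.32
Denominator = 244 + 35.32 = 279.32
RR3 = 133 / 279.32 = 0.4762
Denominator = 133 + 10 + 46 + 48 + 7 = 244
RR5 = 133 / 244 = 0.5451
Difference = 54.51 − 47.62 = 6.89 percentage points

6.9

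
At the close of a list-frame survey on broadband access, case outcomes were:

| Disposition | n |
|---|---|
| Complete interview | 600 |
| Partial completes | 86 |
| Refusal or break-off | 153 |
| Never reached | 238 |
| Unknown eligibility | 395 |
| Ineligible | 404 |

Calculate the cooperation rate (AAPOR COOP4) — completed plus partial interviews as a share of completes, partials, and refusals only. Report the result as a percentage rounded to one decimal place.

Num → 600 + 86 = 686
Denominator → 600 + 86 + 153 = 839
COOP4 = 686 / 839 = 0.8176

81.8%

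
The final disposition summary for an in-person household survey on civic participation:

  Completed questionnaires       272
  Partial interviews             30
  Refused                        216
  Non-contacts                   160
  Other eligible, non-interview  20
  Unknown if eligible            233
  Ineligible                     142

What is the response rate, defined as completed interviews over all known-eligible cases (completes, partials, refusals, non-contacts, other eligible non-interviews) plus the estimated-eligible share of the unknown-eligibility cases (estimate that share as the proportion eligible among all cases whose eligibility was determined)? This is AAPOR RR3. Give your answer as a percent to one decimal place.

Top = 272
Determined eligible = 272 + 30 + 216 + 160 + 20 = 698
e = 698 / (698 + 142) = 698 / 840 = 0.8310
Estimated eligible among unknowns = 0.8310 × 233 = 193.62
Base = 698 + 193.62 = 891.62
RR3 = 272 / 891.62 = 0.3051

30.5%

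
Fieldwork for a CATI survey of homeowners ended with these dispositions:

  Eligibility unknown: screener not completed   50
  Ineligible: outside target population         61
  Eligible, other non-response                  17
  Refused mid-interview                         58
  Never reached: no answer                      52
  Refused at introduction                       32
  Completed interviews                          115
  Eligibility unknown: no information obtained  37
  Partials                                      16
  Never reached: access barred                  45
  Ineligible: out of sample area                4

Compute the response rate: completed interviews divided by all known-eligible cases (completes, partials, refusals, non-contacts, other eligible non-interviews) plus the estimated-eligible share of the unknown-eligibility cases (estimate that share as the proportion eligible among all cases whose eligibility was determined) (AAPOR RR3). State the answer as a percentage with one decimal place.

28.2%

Refusals = 32 + 58 = 90
No contact after all attempts = 52 + 45 = 97
Unknown eligibility = 50 + 37 = 87
Out of scope = 61 + 4 = 65
Numerator → 115
Known eligible → 115 + 16 + 90 + 97 + 17 = 335
e = 335 / (335 + 65) = 335 / 400 = 0.8375
Estimated eligible among unknowns → 0.8375 × 87 = 72.86
Denominator → 335 + 72.86 = 407.86
RR3 = 115 / 407.86 = 0.2820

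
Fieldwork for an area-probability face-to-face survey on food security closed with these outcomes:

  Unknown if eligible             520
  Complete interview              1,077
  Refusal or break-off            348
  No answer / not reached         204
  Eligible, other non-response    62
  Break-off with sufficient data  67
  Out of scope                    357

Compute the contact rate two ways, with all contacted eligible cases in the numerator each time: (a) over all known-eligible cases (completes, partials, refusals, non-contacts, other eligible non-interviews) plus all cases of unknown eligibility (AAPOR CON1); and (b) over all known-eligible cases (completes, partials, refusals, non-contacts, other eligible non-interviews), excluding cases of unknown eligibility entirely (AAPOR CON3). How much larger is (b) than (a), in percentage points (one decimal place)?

20.2

Numerator: 1077 + 67 + 348 + 62 = 1554
Denominator: 1077 + 67 + 348 + 204 + 62 + 520 = 2278
CON1 = 1554 / 2278 = 0.6822
Denominator: 1077 + 67 + 348 + 204 + 62 = 1758
CON3 = 1554 / 1758 = 0.8840
Difference = 88.40 − 68.22 = 20.18 percentage points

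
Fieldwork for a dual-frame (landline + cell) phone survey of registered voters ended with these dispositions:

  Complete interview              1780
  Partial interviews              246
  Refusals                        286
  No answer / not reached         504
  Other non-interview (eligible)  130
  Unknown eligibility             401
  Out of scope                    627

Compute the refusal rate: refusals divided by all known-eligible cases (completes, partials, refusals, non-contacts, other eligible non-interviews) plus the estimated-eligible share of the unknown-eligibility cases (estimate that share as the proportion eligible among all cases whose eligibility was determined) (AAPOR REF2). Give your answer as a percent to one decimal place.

8.7%

Num → 286
Known eligible → 1780 + 246 + 286 + 504 + 130 = 2946
e = 2946 / (2946 + 627) = 2946 / 3573 = 0.8245
e × U → 0.8245 × 401 = 330.62
Denom → 2946 + 330.62 = 3276.62
REF2 = 286 / 3276.62 = 0.0873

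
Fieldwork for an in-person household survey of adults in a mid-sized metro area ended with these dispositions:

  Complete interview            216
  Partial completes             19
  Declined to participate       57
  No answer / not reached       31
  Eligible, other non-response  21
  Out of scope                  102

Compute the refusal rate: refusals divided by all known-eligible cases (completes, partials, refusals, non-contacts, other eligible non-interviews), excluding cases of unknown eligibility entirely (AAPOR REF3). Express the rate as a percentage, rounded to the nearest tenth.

16.6%

Top: 57
Denom: 216 + 19 + 57 + 31 + 21 = 344
REF3 = 57 / 344 = 0.1657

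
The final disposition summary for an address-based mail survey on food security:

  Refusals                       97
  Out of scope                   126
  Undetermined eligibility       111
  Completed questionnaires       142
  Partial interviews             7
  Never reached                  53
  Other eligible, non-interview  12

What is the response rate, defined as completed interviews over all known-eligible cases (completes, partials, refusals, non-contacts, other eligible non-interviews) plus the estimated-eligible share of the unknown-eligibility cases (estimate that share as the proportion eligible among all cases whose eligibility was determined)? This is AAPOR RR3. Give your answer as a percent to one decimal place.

Num = 142
Determined eligible = 142 + 7 + 97 + 53 + 12 = 311
e = 311 / (311 + 126) = 311 / 437 = 0.7117
Estimated eligible among unknowns = 0.7117 × 111 = 79.00
Base = 311 + 79.00 = 390.00
RR3 = 142 / 390.00 = 0.3641

36.4%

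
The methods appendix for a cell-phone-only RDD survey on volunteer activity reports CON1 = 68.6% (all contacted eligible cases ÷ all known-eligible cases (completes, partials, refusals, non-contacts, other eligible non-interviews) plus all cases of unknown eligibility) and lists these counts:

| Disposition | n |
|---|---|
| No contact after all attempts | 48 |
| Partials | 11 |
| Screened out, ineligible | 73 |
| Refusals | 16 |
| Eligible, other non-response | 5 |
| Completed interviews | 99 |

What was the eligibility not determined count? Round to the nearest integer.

Numerator = 99 + 11 + 16 + 5 = 131
CON1 = 131 / D = 0.686
D = 131 / 0.686 = 191.0
Remaining denominator categories sum to 179
eligibility not determined = 191.0 − 179 ≈ 12

12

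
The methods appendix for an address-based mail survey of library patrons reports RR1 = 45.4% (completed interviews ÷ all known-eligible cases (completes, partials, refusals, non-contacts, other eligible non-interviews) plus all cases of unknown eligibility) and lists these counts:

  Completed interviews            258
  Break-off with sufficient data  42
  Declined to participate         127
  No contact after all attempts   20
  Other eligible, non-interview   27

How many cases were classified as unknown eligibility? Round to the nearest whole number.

RR1 = 258 / D = 0.454
D = 258 / 0.454 = 568.3
Rest of base = 474
unknown eligibility = 568.3 − 474 ≈ 94

94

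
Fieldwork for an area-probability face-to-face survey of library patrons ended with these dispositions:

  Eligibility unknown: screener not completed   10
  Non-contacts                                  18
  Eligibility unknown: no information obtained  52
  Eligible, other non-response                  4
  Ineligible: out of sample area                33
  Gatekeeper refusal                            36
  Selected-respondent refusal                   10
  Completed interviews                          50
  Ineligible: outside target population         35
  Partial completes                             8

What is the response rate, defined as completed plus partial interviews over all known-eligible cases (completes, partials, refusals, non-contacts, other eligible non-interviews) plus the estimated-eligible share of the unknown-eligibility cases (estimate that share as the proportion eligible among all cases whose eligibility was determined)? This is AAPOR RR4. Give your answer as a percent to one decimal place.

34.9%

Refused = 36 + 10 = 46
Unknown if eligible = 10 + 52 = 62
Not eligible = 35 + 33 = 68
Numerator → 50 + 8 = 58
Eligible (known) → 50 + 8 + 46 + 18 + 4 = 126
e = 126 / (126 + 68) = 126 / 194 = 0.6495
e × U → 0.6495 × 62 = 40.27
Denom → 126 + 40.27 = 166.27
RR4 = 58 / 166.27 = 0.3488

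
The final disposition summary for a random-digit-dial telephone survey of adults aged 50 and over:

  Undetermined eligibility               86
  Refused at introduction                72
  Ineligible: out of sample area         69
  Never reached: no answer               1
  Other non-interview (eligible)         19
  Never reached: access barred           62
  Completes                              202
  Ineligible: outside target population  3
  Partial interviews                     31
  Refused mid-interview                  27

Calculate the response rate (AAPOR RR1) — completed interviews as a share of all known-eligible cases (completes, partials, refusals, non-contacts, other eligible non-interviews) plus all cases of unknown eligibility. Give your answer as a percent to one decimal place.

40.4%

Declined to participate = 72 + 27 = 99
Never reached = 1 + 62 = 63
Ineligible = 3 + 69 = 72
Numerator = 202
Base = 202 + 31 + 99 + 63 + 19 + 86 = 500
RR1 = 202 / 500 = 0.4040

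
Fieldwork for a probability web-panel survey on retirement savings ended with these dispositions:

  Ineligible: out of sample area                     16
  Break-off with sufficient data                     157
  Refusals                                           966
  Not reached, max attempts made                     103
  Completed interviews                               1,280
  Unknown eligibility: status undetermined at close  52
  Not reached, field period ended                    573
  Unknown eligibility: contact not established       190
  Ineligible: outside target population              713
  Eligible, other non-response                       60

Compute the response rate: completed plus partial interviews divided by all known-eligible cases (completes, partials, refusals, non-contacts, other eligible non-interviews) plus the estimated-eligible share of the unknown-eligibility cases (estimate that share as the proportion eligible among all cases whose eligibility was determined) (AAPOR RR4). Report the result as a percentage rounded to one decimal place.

Never reached = 573 + 103 = 676
Unknown if eligible = 190 + 52 = 242
Screened out, ineligible = 713 + 16 = 729
Top → 1280 + 157 = 1437
Known eligible → 1280 + 157 + 966 + 676 + 60 = 3139
e = 3139 / (3139 + 729) = 3139 / 3868 = 0.8115
e × U → 0.8115 × 242 = 196.38
Denom → 3139 + 196.38 = 3335.38
RR4 = 1437 / 3335.38 = 0.4308

43.1%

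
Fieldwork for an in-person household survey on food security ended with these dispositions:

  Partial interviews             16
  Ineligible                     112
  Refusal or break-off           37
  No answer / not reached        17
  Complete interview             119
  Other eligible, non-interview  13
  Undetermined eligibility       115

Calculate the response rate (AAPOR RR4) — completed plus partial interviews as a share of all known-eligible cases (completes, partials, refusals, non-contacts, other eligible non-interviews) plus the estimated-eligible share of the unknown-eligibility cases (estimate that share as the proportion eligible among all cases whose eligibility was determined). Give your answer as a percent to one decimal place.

Num = 119 + 16 = 135
Determined eligible = 119 + 16 + 37 + 17 + 13 = 202
e = 202 / (202 + 112) = 202 / 314 = 0.6433
Eligible share of unknowns = 0.6433 × 115 = 73.98
Base = 202 + 73.98 = 275.98
RR4 = 135 / 275.98 = 0.4892

48.9%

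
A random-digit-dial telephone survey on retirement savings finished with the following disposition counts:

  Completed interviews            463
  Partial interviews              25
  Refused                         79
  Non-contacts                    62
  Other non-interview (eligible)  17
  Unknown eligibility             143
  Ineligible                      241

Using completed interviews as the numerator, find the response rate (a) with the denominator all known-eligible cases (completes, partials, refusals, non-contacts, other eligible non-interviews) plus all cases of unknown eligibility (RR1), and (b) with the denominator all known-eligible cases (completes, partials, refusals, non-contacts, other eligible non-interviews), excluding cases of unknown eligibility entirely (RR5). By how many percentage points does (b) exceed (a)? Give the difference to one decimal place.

13.0

Num → 463
Base → 463 + 25 + 79 + 62 + 17 + 143 = 789
RR1 = 463 / 789 = 0.5868
Base → 463 + 25 + 79 + 62 + 17 = 646
RR5 = 463 / 646 = 0.7167
Difference = 71.67 − 58.68 = 12.99 percentage points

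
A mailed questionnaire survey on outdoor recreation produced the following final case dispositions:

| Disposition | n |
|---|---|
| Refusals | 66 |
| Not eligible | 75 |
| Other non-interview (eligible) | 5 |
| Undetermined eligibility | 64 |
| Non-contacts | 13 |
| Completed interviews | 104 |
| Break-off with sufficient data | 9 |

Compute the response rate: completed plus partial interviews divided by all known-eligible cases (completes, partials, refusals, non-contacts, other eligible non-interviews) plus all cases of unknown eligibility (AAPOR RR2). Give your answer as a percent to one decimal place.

43.3%

Numerator: 104 + 9 = 113
Denom: 104 + 9 + 66 + 13 + 5 + 64 = 261
RR2 = 113 / 261 = 0.4330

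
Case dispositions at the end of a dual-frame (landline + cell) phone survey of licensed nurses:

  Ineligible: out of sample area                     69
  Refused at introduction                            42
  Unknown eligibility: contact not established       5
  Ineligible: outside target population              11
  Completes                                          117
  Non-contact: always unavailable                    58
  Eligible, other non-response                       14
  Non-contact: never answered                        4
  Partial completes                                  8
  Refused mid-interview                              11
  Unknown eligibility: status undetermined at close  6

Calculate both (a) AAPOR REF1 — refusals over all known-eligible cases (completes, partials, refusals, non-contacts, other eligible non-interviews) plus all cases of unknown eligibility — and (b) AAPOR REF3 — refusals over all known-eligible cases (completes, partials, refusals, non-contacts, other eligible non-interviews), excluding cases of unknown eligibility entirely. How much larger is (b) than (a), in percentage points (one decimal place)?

Declined to participate = 42 + 11 = 53
No answer / not reached = 4 + 58 = 62
Unknown if eligible = 5 + 6 = 11
Not eligible = 11 + 69 = 80
Top: 53
Base: 117 + 8 + 53 + 62 + 14 + 11 = 265
REF1 = 53 / 265 = 0.2000
Base: 117 + 8 + 53 + 62 + 14 = 254
REF3 = 53 / 254 = 0.2087
Difference = 20.87 − 20.00 = 0.87 percentage points

0.9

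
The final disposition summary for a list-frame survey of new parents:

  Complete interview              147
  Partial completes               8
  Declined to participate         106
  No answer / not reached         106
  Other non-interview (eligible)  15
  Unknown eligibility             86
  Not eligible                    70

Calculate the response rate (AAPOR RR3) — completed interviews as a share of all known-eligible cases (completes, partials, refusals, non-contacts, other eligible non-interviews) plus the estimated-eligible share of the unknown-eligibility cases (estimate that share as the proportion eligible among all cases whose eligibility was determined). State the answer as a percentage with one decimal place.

Top = 147
Determined eligible = 147 + 8 + 106 + 106 + 15 = 382
e = 382 / (382 + 70) = 382 / 452 = 0.8451
Eligible share of unknowns = 0.8451 × 86 = 72.68
Denom = 382 + 72.68 = 454.68
RR3 = 147 / 454.68 = 0.3233

32.3%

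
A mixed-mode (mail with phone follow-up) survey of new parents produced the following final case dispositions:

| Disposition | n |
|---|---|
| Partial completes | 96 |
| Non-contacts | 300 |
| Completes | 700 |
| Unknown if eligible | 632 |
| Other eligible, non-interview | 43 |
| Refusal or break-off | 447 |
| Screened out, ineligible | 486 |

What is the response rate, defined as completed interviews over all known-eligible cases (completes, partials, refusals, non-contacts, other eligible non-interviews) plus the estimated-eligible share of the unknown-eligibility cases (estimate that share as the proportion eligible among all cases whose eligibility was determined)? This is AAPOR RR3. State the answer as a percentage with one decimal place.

33.8%

Numerator: 700
Eligible (known): 700 + 96 + 447 + 300 + 43 = 1586
e = 1586 / (1586 + 486) = 1586 / 2072 = 0.7654
Estimated eligible among unknowns: 0.7654 × 632 = 483.73
Base: 1586 + 483.73 = 2069.73
RR3 = 700 / 2069.73 = 0.3382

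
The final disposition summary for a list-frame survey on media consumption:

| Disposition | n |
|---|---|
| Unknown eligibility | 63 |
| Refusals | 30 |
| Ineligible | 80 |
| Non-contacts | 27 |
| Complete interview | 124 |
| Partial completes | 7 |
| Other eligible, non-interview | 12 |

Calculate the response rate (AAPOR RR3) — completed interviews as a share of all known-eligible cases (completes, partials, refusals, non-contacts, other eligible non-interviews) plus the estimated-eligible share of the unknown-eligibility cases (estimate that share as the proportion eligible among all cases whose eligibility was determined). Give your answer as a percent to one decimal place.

Numerator → 124
Known eligible → 124 + 7 + 30 + 27 + 12 = 200
e = 200 / (200 + 80) = 200 / 280 = 0.7143
e × U → 0.7143 × 63 = 45.00
Denominator → 200 + 45.00 = 245.00
RR3 = 124 / 245.00 = 0.5061

50.6%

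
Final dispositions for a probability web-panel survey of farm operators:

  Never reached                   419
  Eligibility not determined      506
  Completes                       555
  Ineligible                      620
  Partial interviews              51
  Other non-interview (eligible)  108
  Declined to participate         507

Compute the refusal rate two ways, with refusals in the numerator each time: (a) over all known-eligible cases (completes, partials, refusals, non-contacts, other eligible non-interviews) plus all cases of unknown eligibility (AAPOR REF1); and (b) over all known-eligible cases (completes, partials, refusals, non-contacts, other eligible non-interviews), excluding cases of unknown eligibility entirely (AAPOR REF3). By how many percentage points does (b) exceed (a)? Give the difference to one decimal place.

7.3

Numerator: 507
Base: 555 + 51 + 507 + 419 + 108 + 506 = 2146
REF1 = 507 / 2146 = 0.2363
Base: 555 + 51 + 507 + 419 + 108 = 1640
REF3 = 507 / 1640 = 0.3091
Difference = 30.91 − 23.63 = 7.28 percentage points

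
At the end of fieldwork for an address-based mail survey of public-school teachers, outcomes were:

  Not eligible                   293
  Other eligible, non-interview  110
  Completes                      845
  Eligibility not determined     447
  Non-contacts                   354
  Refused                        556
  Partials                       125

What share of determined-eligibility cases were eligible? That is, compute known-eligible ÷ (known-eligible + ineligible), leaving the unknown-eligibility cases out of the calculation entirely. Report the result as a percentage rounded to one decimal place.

Determined eligible: 845 + 125 + 556 + 354 + 110 = 1990
e = 1990 / (1990 + 293) = 1990 / 2283 = 0.8717

87.2%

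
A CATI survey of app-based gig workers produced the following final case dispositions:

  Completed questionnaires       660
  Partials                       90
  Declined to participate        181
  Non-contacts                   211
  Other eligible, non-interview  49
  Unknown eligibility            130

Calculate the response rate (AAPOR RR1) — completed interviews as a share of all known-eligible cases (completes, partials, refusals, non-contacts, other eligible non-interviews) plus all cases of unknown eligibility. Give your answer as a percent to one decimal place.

Numerator → 660
Denominator → 660 + 90 + 181 + 211 + 49 + 130 = 1321
RR1 = 660 / 1321 = 0.4996

50.0%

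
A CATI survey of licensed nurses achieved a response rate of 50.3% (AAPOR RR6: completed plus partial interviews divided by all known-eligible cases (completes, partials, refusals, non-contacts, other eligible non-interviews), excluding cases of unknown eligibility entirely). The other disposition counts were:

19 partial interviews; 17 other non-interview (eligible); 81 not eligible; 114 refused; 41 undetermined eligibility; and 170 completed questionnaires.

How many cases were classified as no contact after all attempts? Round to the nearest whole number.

Num: 170 + 19 = 189
RR6 = 189 / D = 0.503
D = 189 / 0.503 = 375.7
Other denominator terms total 320
no contact after all attempts = 375.7 − 320 ≈ 56

56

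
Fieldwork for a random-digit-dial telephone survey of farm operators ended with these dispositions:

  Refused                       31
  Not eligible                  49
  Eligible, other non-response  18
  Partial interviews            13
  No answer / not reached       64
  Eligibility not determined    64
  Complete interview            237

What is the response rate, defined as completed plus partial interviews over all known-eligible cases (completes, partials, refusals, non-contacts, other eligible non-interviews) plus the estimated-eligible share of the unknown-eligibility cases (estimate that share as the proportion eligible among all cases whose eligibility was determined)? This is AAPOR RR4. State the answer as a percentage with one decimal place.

59.6%

Num = 237 + 13 = 250
Determined eligible = 237 + 13 + 31 + 64 + 18 = 363
e = 363 / (363 + 49) = 363 / 412 = 0.8811
e × U = 0.8811 × 64 = 56.39
Base = 363 + 56.39 = 419.39
RR4 = 250 / 419.39 = 0.5961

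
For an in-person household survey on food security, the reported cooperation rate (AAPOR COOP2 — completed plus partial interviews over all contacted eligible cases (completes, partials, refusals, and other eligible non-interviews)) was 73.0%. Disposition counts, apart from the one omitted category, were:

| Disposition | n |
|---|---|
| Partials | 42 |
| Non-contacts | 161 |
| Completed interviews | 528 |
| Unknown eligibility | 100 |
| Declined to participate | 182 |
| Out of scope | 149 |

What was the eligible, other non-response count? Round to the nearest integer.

29

Top = 528 + 42 = 570
COOP2 = 570 / D = 0.730
D = 570 / 0.730 = 780.8
Remaining denominator categories sum to 752
eligible, other non-response = 780.8 − 752 ≈ 29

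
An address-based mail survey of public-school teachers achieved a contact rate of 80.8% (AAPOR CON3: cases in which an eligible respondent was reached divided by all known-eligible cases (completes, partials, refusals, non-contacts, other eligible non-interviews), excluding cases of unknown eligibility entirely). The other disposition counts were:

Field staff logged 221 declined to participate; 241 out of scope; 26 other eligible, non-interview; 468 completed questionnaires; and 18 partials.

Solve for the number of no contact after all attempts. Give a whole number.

Num → 468 + 18 + 221 + 26 = 733
CON3 = 733 / D = 0.808
D = 733 / 0.808 = 907.2
Other denominator terms total 733
no contact after all attempts = 907.2 − 733 ≈ 174

174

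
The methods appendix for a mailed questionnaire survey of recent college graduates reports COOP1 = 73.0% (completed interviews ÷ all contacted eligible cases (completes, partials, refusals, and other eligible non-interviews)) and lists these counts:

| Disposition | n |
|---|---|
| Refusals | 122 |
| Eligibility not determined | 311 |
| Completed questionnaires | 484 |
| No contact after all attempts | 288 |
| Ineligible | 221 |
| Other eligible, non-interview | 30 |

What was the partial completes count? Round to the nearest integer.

COOP1 = 484 / D = 0.730
D = 484 / 0.730 = 663.0
Remaining denominator categories sum to 636
partial completes = 663.0 − 636 ≈ 27

27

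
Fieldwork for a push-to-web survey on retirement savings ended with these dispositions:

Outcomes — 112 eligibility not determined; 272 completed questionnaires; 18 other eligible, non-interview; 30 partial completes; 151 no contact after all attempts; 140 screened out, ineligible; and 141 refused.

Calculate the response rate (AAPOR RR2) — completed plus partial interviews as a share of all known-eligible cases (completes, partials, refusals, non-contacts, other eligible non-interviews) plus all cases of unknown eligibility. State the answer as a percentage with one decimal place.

Numerator: 272 + 30 = 302
Denom: 272 + 30 + 141 + 151 + 18 + 112 = 724
RR2 = 302 / 724 = 0.4171

41.7%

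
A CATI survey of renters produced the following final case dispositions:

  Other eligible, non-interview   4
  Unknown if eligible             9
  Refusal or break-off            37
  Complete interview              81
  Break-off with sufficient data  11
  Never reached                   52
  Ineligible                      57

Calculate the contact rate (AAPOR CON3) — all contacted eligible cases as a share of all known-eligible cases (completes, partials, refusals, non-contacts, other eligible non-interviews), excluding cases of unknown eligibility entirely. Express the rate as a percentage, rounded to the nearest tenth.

71.9%

Numerator → 81 + 11 + 37 + 4 = 133
Base → 81 + 11 + 37 + 52 + 4 = 185
CON3 = 133 / 185 = 0.7189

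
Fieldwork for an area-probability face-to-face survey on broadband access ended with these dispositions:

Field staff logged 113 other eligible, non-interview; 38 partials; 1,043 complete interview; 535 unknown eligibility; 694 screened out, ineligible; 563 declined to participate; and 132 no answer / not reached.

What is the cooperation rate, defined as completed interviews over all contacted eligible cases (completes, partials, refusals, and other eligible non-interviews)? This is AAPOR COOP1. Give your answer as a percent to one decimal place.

59.4%

Top → 1043
Denominator → 1043 + 38 + 563 + 113 = 1757
COOP1 = 1043 / 1757 = 0.5936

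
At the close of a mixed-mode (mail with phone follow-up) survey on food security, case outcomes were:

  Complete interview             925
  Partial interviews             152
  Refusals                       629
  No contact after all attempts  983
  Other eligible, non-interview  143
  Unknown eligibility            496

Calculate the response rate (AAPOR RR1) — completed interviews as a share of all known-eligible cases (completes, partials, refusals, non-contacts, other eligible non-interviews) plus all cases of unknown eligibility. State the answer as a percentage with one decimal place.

Numerator: 925
Denom: 925 + 152 + 629 + 983 + 143 + 496 = 3328
RR1 = 925 / 3328 = 0.2779

27.8%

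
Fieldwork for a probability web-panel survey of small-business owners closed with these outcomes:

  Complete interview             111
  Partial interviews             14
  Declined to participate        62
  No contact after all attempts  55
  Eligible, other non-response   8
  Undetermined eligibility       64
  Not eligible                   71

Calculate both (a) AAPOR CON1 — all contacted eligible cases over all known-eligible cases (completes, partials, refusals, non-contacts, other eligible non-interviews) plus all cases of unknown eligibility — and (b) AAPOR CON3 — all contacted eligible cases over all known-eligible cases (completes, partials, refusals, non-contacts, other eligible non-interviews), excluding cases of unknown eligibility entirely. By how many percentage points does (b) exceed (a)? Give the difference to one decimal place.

Num = 111 + 14 + 62 + 8 = 195
Denominator = 111 + 14 + 62 + 55 + 8 + 64 = 314
CON1 = 195 / 314 = 0.6210
Denominator = 111 + 14 + 62 + 55 + 8 = 250
CON3 = 195 / 250 = 0.7800
Difference = 78.00 − 62.10 = 15.90 percentage points

15.9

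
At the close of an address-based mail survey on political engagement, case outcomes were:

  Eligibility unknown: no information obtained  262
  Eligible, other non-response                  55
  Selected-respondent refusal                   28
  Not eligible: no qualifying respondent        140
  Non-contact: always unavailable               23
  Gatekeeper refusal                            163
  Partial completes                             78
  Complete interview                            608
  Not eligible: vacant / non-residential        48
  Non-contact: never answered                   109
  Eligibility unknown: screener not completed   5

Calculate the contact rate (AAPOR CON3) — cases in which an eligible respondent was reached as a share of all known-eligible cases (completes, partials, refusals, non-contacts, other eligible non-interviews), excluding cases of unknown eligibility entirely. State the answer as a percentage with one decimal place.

Refusal or break-off = 163 + 28 = 191
No answer / not reached = 109 + 23 = 132
Undetermined eligibility = 5 + 262 = 267
Out of scope = 140 + 48 = 188
Num: 608 + 78 + 191 + 55 = 932
Base: 608 + 78 + 191 + 132 + 55 = 1064
CON3 = 932 / 1064 = 0.8759

87.6%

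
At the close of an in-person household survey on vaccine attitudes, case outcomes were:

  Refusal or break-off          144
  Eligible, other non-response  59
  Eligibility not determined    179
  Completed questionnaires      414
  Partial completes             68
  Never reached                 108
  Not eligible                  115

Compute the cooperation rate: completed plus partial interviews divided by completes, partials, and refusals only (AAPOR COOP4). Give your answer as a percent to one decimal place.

77.0%

Numerator = 414 + 68 = 482
Base = 414 + 68 + 144 = 626
COOP4 = 482 / 626 = 0.7700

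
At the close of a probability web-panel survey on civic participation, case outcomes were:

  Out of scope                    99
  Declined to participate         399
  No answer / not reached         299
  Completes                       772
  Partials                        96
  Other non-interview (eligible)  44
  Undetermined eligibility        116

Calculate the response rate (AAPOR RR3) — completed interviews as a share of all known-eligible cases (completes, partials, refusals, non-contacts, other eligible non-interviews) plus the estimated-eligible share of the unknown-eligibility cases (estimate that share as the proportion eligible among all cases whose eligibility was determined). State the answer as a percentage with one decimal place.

Numerator = 772
Known eligible = 772 + 96 + 399 + 299 + 44 = 1610
e = 1610 / (1610 + 99) = 1610 / 1709 = 0.9421
Eligible share of unknowns = 0.9421 × 116 = 109.28
Denom = 1610 + 109.28 = 1719.28
RR3 = 772 / 1719.28 = 0.4490

44.9%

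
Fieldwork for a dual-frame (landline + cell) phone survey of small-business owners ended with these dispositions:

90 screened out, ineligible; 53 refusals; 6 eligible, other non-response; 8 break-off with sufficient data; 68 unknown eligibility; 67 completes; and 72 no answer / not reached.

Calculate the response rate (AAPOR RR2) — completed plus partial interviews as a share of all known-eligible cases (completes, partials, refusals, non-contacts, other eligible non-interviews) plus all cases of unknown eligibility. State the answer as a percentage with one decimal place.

27.4%

Numerator: 67 + 8 = 75
Denominator: 67 + 8 + 53 + 72 + 6 + 68 = 274
RR2 = 75 / 274 = 0.2737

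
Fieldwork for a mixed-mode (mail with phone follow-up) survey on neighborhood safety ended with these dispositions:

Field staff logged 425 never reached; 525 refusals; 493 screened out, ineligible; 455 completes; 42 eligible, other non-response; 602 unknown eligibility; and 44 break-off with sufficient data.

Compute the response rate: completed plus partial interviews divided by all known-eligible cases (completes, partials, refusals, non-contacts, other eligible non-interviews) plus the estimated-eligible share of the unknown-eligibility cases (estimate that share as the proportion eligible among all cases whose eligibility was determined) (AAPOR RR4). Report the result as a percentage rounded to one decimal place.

Num: 455 + 44 = 499
Determined eligible: 455 + 44 + 525 + 425 + 42 = 1491
e = 1491 / (1491 + 493) = 1491 / 1984 = 0.7515
Eligible share of unknowns: 0.7515 × 602 = 452.40
Base: 1491 + 452.40 = 1943.40
RR4 = 499 / 1943.40 = 0.2568

25.7%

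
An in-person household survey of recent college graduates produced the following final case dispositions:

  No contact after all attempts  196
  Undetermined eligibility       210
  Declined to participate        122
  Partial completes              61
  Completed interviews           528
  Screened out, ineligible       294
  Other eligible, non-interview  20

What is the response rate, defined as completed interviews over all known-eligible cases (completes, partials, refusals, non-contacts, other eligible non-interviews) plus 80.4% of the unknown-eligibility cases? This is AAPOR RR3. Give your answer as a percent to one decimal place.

Numerator = 528
Eligible (known) = 528 + 61 + 122 + 196 + 20 = 927
e × U = 0.8040 × 210 = 168.84
Denominator = 927 + 168.84 = 1095.84
RR3 = 528 / 1095.84 = 0.4818

48.2%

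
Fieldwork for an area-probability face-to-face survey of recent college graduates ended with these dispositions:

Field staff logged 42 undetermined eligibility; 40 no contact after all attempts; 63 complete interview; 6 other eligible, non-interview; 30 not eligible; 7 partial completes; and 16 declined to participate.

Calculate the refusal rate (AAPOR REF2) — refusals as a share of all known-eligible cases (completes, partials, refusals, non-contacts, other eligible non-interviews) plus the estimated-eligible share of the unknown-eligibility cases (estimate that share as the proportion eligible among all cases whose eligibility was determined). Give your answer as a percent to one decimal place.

Numerator → 16
Known eligible → 63 + 7 + 16 + 40 + 6 = 132
e = 132 / (132 + 30) = 132 / 162 = 0.8148
e × U → 0.8148 × 42 = 34.22
Base → 132 + 34.22 = 166.22
REF2 = 16 / 166.22 = 0.0963

9.6%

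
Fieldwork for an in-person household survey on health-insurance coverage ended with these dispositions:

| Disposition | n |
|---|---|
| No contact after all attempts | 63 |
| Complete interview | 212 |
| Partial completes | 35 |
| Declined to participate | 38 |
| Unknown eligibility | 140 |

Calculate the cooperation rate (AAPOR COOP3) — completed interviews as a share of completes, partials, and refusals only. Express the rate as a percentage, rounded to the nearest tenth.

74.4%

Numerator → 212
Denominator → 212 + 35 + 38 = 285
COOP3 = 212 / 285 = 0.7439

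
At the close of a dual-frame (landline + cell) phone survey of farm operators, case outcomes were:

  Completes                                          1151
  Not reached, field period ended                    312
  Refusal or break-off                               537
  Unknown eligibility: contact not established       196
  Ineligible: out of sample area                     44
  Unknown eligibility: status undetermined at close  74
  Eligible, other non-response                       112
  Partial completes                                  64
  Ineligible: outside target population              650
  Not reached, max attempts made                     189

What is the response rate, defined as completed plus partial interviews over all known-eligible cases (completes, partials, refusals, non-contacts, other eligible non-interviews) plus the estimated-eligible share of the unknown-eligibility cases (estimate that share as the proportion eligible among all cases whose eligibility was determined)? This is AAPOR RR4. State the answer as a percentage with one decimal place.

47.2%

Non-contacts = 312 + 189 = 501
Undetermined eligibility = 196 + 74 = 270
Not eligible = 650 + 44 = 694
Top → 1151 + 64 = 1215
Determined eligible → 1151 + 64 + 537 + 501 + 112 = 2365
e = 2365 / (2365 + 694) = 2365 / 3059 = 0.7731
Estimated eligible among unknowns → 0.7731 × 270 = 208.74
Denom → 2365 + 208.74 = 2573.74
RR4 = 1215 / 2573.74 = 0.4721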